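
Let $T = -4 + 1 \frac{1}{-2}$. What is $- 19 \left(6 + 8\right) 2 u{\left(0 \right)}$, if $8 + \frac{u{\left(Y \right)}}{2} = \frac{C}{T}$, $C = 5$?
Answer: $\frac{87248}{9} \approx 9694.2$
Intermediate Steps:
$T = - \frac{9}{2}$ ($T = -4 + 1 \left(- \frac{1}{2}\right) = -4 - \frac{1}{2} = - \frac{9}{2} \approx -4.5$)
$u{\left(Y \right)} = - \frac{164}{9}$ ($u{\left(Y \right)} = -16 + 2 \frac{5}{- \frac{9}{2}} = -16 + 2 \cdot 5 \left(- \frac{2}{9}\right) = -16 + 2 \left(- \frac{10}{9}\right) = -16 - \frac{20}{9} = - \frac{164}{9}$)
$- 19 \left(6 + 8\right) 2 u{\left(0 \right)} = - 19 \left(6 + 8\right) 2 \left(- \frac{164}{9}\right) = - 19 \cdot 14 \cdot 2 \left(- \frac{164}{9}\right) = \left(-19\right) 28 \left(- \frac{164}{9}\right) = \left(-532\right) \left(- \frac{164}{9}\right) = \frac{87248}{9}$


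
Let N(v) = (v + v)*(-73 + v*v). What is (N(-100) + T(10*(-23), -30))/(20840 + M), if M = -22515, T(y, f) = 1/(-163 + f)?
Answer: 383182201/323275 ≈ 1185.3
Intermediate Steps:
N(v) = 2*v*(-73 + v²) (N(v) = (2*v)*(-73 + v²) = 2*v*(-73 + v²))
(N(-100) + T(10*(-23), -30))/(20840 + M) = (2*(-100)*(-73 + (-100)²) + 1/(-163 - 30))/(20840 - 22515) = (2*(-100)*(-73 + 10000) + 1/(-193))/(-1675) = (2*(-100)*9927 - 1/193)*(-1/1675) = (-1985400 - 1/193)*(-1/1675) = -383182201/193*(-1/1675) = 383182201/323275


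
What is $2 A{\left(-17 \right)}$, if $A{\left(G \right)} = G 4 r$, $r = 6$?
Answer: $-816$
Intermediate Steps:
$A{\left(G \right)} = 24 G$ ($A{\left(G \right)} = G 4 \cdot 6 = 4 G 6 = 24 G$)
$2 A{\left(-17 \right)} = 2 \cdot 24 \left(-17\right) = 2 \left(-408\right) = -816$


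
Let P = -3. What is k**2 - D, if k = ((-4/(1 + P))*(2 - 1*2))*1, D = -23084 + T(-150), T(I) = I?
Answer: 23234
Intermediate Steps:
D = -23234 (D = -23084 - 150 = -23234)
k = 0 (k = ((-4/(1 - 3))*(2 - 1*2))*1 = ((-4/(-2))*(2 - 2))*1 = (-4*(-1/2)*0)*1 = (2*0)*1 = 0*1 = 0)
k**2 - D = 0**2 - 1*(-23234) = 0 + 23234 = 23234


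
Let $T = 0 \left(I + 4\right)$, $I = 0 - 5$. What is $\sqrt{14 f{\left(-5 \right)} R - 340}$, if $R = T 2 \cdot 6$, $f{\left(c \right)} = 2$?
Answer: $2 i \sqrt{85} \approx 18.439 i$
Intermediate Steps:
$I = -5$ ($I = 0 - 5 = -5$)
$T = 0$ ($T = 0 \left(-5 + 4\right) = 0 \left(-1\right) = 0$)
$R = 0$ ($R = 0 \cdot 2 \cdot 6 = 0 \cdot 6 = 0$)
$\sqrt{14 f{\left(-5 \right)} R - 340} = \sqrt{14 \cdot 2 \cdot 0 - 340} = \sqrt{28 \cdot 0 - 340} = \sqrt{0 - 340} = \sqrt{-340} = 2 i \sqrt{85}$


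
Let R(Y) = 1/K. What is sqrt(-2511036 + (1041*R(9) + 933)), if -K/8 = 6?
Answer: I*sqrt(40161995)/4 ≈ 1584.3*I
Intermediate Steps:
K = -48 (K = -8*6 = -48)
R(Y) = -1/48 (R(Y) = 1/(-48) = -1/48)
sqrt(-2511036 + (1041*R(9) + 933)) = sqrt(-2511036 + (1041*(-1/48) + 933)) = sqrt(-2511036 + (-347/16 + 933)) = sqrt(-2511036 + 14581/16) = sqrt(-40161995/16) = I*sqrt(40161995)/4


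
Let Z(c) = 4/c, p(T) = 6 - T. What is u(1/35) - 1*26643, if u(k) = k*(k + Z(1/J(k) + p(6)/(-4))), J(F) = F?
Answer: -6527534/245 ≈ -26643.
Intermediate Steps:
u(k) = 5*k² (u(k) = k*(k + 4/(1/k + (6 - 1*6)/(-4))) = k*(k + 4/(1/k + (6 - 6)*(-¼))) = k*(k + 4/(1/k + 0*(-¼))) = k*(k + 4/(1/k + 0)) = k*(k + 4/(1/k)) = k*(k + 4*k) = k*(5*k) = 5*k²)
u(1/35) - 1*26643 = 5*(1/35)² - 1*26643 = 5*(1/35)² - 26643 = 5*(1/1225) - 26643 = 1/245 - 26643 = -6527534/245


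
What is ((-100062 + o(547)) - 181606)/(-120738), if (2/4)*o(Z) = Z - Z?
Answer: 140834/60369 ≈ 2.3329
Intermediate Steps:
o(Z) = 0 (o(Z) = 2*(Z - Z) = 2*0 = 0)
((-100062 + o(547)) - 181606)/(-120738) = ((-100062 + 0) - 181606)/(-120738) = (-100062 - 181606)*(-1/120738) = -281668*(-1/120738) = 140834/60369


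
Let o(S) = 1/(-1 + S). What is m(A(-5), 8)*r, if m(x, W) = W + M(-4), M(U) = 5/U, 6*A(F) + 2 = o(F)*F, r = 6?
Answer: 81/2 ≈ 40.500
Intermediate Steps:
A(F) = -⅓ + F/(6*(-1 + F)) (A(F) = -⅓ + (F/(-1 + F))/6 = -⅓ + F/(6*(-1 + F)))
m(x, W) = -5/4 + W (m(x, W) = W + 5/(-4) = W + 5*(-¼) = W - 5/4 = -5/4 + W)
m(A(-5), 8)*r = (-5/4 + 8)*6 = (27/4)*6 = 81/2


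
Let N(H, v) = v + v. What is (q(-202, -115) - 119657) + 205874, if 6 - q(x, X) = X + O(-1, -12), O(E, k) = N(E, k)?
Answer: 86362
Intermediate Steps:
N(H, v) = 2*v
O(E, k) = 2*k
q(x, X) = 30 - X (q(x, X) = 6 - (X + 2*(-12)) = 6 - (X - 24) = 6 - (-24 + X) = 6 + (24 - X) = 30 - X)
(q(-202, -115) - 119657) + 205874 = ((30 - 1*(-115)) - 119657) + 205874 = ((30 + 115) - 119657) + 205874 = (145 - 119657) + 205874 = -119512 + 205874 = 86362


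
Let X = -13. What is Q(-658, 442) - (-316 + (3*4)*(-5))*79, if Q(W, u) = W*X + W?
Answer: 37600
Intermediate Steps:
Q(W, u) = -12*W (Q(W, u) = W*(-13) + W = -13*W + W = -12*W)
Q(-658, 442) - (-316 + (3*4)*(-5))*79 = -12*(-658) - (-316 + (3*4)*(-5))*79 = 7896 - (-316 + 12*(-5))*79 = 7896 - (-316 - 60)*79 = 7896 - (-376)*79 = 7896 - 1*(-29704) = 7896 + 29704 = 37600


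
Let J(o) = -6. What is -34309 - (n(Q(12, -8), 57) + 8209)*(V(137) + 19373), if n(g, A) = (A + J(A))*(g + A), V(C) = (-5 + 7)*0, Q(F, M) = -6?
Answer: -209456439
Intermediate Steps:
V(C) = 0 (V(C) = 2*0 = 0)
n(g, A) = (-6 + A)*(A + g) (n(g, A) = (A - 6)*(g + A) = (-6 + A)*(A + g))
-34309 - (n(Q(12, -8), 57) + 8209)*(V(137) + 19373) = -34309 - ((57² - 6*57 - 6*(-6) + 57*(-6)) + 8209)*(0 + 19373) = -34309 - ((3249 - 342 + 36 - 342) + 8209)*19373 = -34309 - (2601 + 8209)*19373 = -34309 - 10810*19373 = -34309 - 1*209422130 = -34309 - 209422130 = -209456439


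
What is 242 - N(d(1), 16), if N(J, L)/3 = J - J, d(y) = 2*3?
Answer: 242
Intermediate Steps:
d(y) = 6
N(J, L) = 0 (N(J, L) = 3*(J - J) = 3*0 = 0)
242 - N(d(1), 16) = 242 - 1*0 = 242 + 0 = 242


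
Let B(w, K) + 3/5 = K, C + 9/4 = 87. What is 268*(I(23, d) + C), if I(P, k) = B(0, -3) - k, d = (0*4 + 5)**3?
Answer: -58759/5 ≈ -11752.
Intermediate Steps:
C = 339/4 (C = -9/4 + 87 = 339/4 ≈ 84.750)
B(w, K) = -3/5 + K
d = 125 (d = (0 + 5)**3 = 5**3 = 125)
I(P, k) = -18/5 - k (I(P, k) = (-3/5 - 3) - k = -18/5 - k)
268*(I(23, d) + C) = 268*((-18/5 - 1*125) + 339/4) = 268*((-18/5 - 125) + 339/4) = 268*(-643/5 + 339/4) = 268*(-877/20) = -58759/5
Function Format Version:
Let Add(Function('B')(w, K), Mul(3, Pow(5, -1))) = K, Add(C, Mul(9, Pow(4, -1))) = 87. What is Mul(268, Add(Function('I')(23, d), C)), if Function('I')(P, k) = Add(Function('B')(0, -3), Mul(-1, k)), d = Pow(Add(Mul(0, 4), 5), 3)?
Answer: Rational(-58759, 5) ≈ -11752.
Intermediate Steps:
C = Rational(339, 4) (C = Add(Rational(-9, 4), 87) = Rational(339, 4) ≈ 84.750)
Function('B')(w, K) = Add(Rational(-3, 5), K)
d = 125 (d = Pow(Add(0, 5), 3) = Pow(5, 3) = 125)
Function('I')(P, k) = Add(Rational(-18, 5), Mul(-1, k)) (Function('I')(P, k) = Add(Add(Rational(-3, 5), -3), Mul(-1, k)) = Add(Rational(-18, 5), Mul(-1, k)))
Mul(268, Add(Function('I')(23, d), C)) = Mul(268, Add(Add(Rational(-18, 5), Mul(-1, 125)), Rational(339, 4))) = Mul(268, Add(Add(Rational(-18, 5), -125), Rational(339, 4))) = Mul(268, Add(Rational(-643, 5), Rational(339, 4))) = Mul(268, Rational(-877, 20)) = Rational(-58759, 5)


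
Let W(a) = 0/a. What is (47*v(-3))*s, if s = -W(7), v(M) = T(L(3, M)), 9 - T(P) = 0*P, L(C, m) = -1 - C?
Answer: 0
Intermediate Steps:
T(P) = 9 (T(P) = 9 - 0*P = 9 - 1*0 = 9 + 0 = 9)
W(a) = 0
v(M) = 9
s = 0 (s = -1*0 = 0)
(47*v(-3))*s = (47*9)*0 = 423*0 = 0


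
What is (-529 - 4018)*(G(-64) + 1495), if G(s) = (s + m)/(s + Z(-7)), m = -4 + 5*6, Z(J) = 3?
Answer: -414836451/61 ≈ -6.8006e+6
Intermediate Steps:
m = 26 (m = -4 + 30 = 26)
G(s) = (26 + s)/(3 + s) (G(s) = (s + 26)/(s + 3) = (26 + s)/(3 + s))
(-529 - 4018)*(G(-64) + 1495) = (-529 - 4018)*((26 - 64)/(3 - 64) + 1495) = -4547*(-38/(-61) + 1495) = -4547*(-1/61*(-38) + 1495) = -4547*(38/61 + 1495) = -4547*91233/61 = -414836451/61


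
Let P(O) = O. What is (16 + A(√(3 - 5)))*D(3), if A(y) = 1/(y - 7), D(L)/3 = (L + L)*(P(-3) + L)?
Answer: 0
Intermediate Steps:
D(L) = 6*L*(-3 + L) (D(L) = 3*((L + L)*(-3 + L)) = 3*((2*L)*(-3 + L)) = 3*(2*L*(-3 + L)) = 6*L*(-3 + L))
A(y) = 1/(-7 + y)
(16 + A(√(3 - 5)))*D(3) = (16 + 1/(-7 + √(3 - 5)))*(6*3*(-3 + 3)) = (16 + 1/(-7 + √(-2)))*(6*3*0) = (16 + 1/(-7 + I*√2))*0 = 0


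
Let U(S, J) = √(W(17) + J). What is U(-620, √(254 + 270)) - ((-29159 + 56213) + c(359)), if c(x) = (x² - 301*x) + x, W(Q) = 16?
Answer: -48235 + √(16 + 2*√131) ≈ -48229.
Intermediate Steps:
c(x) = x² - 300*x
U(S, J) = √(16 + J)
U(-620, √(254 + 270)) - ((-29159 + 56213) + c(359)) = √(16 + √(254 + 270)) - ((-29159 + 56213) + 359*(-300 + 359)) = √(16 + √524) - (27054 + 359*59) = √(16 + 2*√131) - (27054 + 21181) = √(16 + 2*√131) - 1*48235 = √(16 + 2*√131) - 48235 = -48235 + √(16 + 2*√131)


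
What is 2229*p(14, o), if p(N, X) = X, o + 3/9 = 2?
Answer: 3715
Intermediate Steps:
o = 5/3 (o = -1/3 + 2 = 5/3 ≈ 1.6667)
2229*p(14, o) = 2229*(5/3) = 3715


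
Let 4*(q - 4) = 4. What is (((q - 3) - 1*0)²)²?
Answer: 16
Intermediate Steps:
q = 5 (q = 4 + (¼)*4 = 4 + 1 = 5)
(((q - 3) - 1*0)²)² = (((5 - 3) - 1*0)²)² = ((2 + 0)²)² = (2²)² = 4² = 16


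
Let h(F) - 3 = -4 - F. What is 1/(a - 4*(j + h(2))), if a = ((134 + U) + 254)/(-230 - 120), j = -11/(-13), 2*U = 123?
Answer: 9100/66713 ≈ 0.13641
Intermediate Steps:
U = 123/2 (U = (½)*123 = 123/2 ≈ 61.500)
j = 11/13 (j = -11*(-1/13) = 11/13 ≈ 0.84615)
h(F) = -1 - F (h(F) = 3 + (-4 - F) = -1 - F)
a = -899/700 (a = ((134 + 123/2) + 254)/(-230 - 120) = (391/2 + 254)/(-350) = (899/2)*(-1/350) = -899/700 ≈ -1.2843)
1/(a - 4*(j + h(2))) = 1/(-899/700 - 4*(11/13 + (-1 - 1*2))) = 1/(-899/700 - 4*(11/13 + (-1 - 2))) = 1/(-899/700 - 4*(11/13 - 3)) = 1/(-899/700 - 4*(-28/13)) = 1/(-899/700 + 112/13) = 1/(66713/9100) = 9100/66713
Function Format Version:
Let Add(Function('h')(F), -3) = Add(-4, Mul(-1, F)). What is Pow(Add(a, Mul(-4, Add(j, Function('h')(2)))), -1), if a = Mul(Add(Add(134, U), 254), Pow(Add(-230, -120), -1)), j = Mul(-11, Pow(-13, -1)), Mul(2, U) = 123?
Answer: Rational(9100, 66713) ≈ 0.13641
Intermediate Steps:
U = Rational(123, 2) (U = Mul(Rational(1, 2), 123) = Rational(123, 2) ≈ 61.500)
j = Rational(11, 13) (j = Mul(-11, Rational(-1, 13)) = Rational(11, 13) ≈ 0.84615)
Function('h')(F) = Add(-1, Mul(-1, F)) (Function('h')(F) = Add(3, Add(-4, Mul(-1, F))) = Add(-1, Mul(-1, F)))
a = Rational(-899, 700) (a = Mul(Add(Add(134, Rational(123, 2)), 254), Pow(Add(-230, -120), -1)) = Mul(Add(Rational(391, 2), 254), Pow(-350, -1)) = Mul(Rational(899, 2), Rational(-1, 350)) = Rational(-899, 700) ≈ -1.2843)
Pow(Add(a, Mul(-4, Add(j, Function('h')(2)))), -1) = Pow(Add(Rational(-899, 700), Mul(-4, Add(Rational(11, 13), Add(-1, Mul(-1, 2))))), -1) = Pow(Add(Rational(-899, 700), Mul(-4, Add(Rational(11, 13), Add(-1, -2)))), -1) = Pow(Add(Rational(-899, 700), Mul(-4, Add(Rational(11, 13), -3))), -1) = Pow(Add(Rational(-899, 700), Mul(-4, Rational(-28, 13))), -1) = Pow(Add(Rational(-899, 700), Rational(112, 13)), -1) = Pow(Rational(66713, 9100), -1) = Rational(9100, 66713)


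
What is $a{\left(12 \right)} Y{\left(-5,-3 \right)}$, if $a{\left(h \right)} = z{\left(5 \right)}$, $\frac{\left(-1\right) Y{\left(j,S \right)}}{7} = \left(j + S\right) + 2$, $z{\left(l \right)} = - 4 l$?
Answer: $-840$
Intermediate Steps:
$Y{\left(j,S \right)} = -14 - 7 S - 7 j$ ($Y{\left(j,S \right)} = - 7 \left(\left(j + S\right) + 2\right) = - 7 \left(\left(S + j\right) + 2\right) = - 7 \left(2 + S + j\right) = -14 - 7 S - 7 j$)
$a{\left(h \right)} = -20$ ($a{\left(h \right)} = \left(-4\right) 5 = -20$)
$a{\left(12 \right)} Y{\left(-5,-3 \right)} = - 20 \left(-14 - -21 - -35\right) = - 20 \left(-14 + 21 + 35\right) = \left(-20\right) 42 = -840$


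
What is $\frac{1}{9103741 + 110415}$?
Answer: $\frac{1}{9214156} \approx 1.0853 \cdot 10^{-7}$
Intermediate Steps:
$\frac{1}{9103741 + 110415} = \frac{1}{9214156}$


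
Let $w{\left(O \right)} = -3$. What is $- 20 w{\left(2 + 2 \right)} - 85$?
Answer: $-25$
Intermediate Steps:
$- 20 w{\left(2 + 2 \right)} - 85 = \left(-20\right) \left(-3\right) - 85 = 60 - 85 = -25$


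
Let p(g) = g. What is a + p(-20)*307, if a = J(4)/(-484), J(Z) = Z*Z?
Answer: -742944/121 ≈ -6140.0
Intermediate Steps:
J(Z) = Z²
a = -4/121 (a = 4²/(-484) = 16*(-1/484) = -4/121 ≈ -0.033058)
a + p(-20)*307 = -4/121 - 20*307 = -4/121 - 6140 = -742944/121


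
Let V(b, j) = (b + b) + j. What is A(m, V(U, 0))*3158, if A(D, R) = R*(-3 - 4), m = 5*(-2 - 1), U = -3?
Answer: 132636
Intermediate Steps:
V(b, j) = j + 2*b (V(b, j) = 2*b + j = j + 2*b)
m = -15 (m = 5*(-3) = -15)
A(D, R) = -7*R (A(D, R) = R*(-7) = -7*R)
A(m, V(U, 0))*3158 = -7*(0 + 2*(-3))*3158 = -7*(0 - 6)*3158 = -7*(-6)*3158 = 42*3158 = 132636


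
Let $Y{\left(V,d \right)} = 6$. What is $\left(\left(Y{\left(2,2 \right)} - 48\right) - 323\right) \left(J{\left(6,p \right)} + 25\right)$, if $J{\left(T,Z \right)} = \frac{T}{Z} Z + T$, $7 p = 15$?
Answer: $-13505$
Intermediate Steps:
$p = \frac{15}{7}$ ($p = \frac{1}{7} \cdot 15 = \frac{15}{7} \approx 2.1429$)
$J{\left(T,Z \right)} = 2 T$ ($J{\left(T,Z \right)} = \frac{T}{Z} Z + T = T + T = 2 T$)
$\left(\left(Y{\left(2,2 \right)} - 48\right) - 323\right) \left(J{\left(6,p \right)} + 25\right) = \left(\left(6 - 48\right) - 323\right) \left(2 \cdot 6 + 25\right) = \left(\left(6 - 48\right) - 323\right) \left(12 + 25\right) = \left(-42 - 323\right) 37 = \left(-365\right) 37 = -13505$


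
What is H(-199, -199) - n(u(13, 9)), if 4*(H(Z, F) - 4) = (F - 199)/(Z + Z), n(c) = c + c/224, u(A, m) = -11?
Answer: 3427/224 ≈ 15.299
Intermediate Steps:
n(c) = 225*c/224 (n(c) = c + c*(1/224) = c + c/224 = 225*c/224)
H(Z, F) = 4 + (-199 + F)/(8*Z) (H(Z, F) = 4 + ((F - 199)/(Z + Z))/4 = 4 + ((-199 + F)/((2*Z)))/4 = 4 + ((-199 + F)*(1/(2*Z)))/4 = 4 + ((-199 + F)/(2*Z))/4 = 4 + (-199 + F)/(8*Z))
H(-199, -199) - n(u(13, 9)) = (1/8)*(-199 - 199 + 32*(-199))/(-199) - 225*(-11)/224 = (1/8)*(-1/199)*(-199 - 199 - 6368) - 1*(-2475/224) = (1/8)*(-1/199)*(-6766) + 2475/224 = 17/4 + 2475/224 = 3427/224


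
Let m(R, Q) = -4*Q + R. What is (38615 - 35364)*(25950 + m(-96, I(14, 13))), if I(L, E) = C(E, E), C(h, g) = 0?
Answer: 84051354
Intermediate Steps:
I(L, E) = 0
m(R, Q) = R - 4*Q
(38615 - 35364)*(25950 + m(-96, I(14, 13))) = (38615 - 35364)*(25950 + (-96 - 4*0)) = 3251*(25950 + (-96 + 0)) = 3251*(25950 - 96) = 3251*25854 = 84051354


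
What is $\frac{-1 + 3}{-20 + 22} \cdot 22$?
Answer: $22$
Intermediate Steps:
$\frac{-1 + 3}{-20 + 22} \cdot 22 = \frac{1}{2} \cdot 2 \cdot 22 = 1 \cdot 22 = 22$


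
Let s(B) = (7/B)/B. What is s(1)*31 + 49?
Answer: 266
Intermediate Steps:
s(B) = 7/B²
s(1)*31 + 49 = (7/1²)*31 + 49 = (7*1)*31 + 49 = 7*31 + 49 = 217 + 49 = 266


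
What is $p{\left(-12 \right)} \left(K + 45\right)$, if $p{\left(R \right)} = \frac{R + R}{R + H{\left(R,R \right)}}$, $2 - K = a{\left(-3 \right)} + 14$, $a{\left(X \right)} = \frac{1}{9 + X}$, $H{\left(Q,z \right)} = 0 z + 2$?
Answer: $\frac{394}{5} \approx 78.8$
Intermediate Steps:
$H{\left(Q,z \right)} = 2$ ($H{\left(Q,z \right)} = 0 + 2 = 2$)
$K = - \frac{73}{6}$ ($K = 2 - \left(\frac{1}{9 - 3} + 14\right) = 2 - \left(\frac{1}{6} + 14\right) = 2 - \frac{85}{6} = - \frac{73}{6} \approx -12.167$)
$p{\left(R \right)} = \frac{2 R}{2 + R}$ ($p{\left(R \right)} = \frac{R + R}{R + 2} = \frac{2 R}{2 + R}$)
$p{\left(-12 \right)} \left(K + 45\right) = 2 \left(-12\right) \frac{1}{2 - 12} \left(- \frac{73}{6} + 45\right) = 2 \left(-12\right) \frac{1}{-10} \cdot \frac{197}{6} = 2 \left(-12\right) \left(- \frac{1}{10}\right) \frac{197}{6} = \frac{12}{5} \cdot \frac{197}{6} = \frac{394}{5}$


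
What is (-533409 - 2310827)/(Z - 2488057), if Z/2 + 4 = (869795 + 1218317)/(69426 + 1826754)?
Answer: 103715065740/90727209913 ≈ 1.1432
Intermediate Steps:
Z = -211408/36465 (Z = -8 + 2*((869795 + 1218317)/(69426 + 1826754)) = -8 + 2*(2088112/1896180) = -8 + 2*(2088112*(1/1896180)) = -8 + 2*(40156/36465) = -8 + 80312/36465 = -211408/36465 ≈ -5.7976)
(-533409 - 2310827)/(Z - 2488057) = (-533409 - 2310827)/(-211408/36465 - 2488057) = -2844236/(-90727209913/36465) = -2844236*(-36465/90727209913) = 103715065740/90727209913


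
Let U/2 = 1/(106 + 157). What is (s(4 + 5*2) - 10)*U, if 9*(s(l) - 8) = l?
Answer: -8/2367 ≈ -0.0033798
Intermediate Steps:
U = 2/263 (U = 2/(106 + 157) = 2/263 ≈ 0.0076046)
s(l) = 8 + l/9
(s(4 + 5*2) - 10)*U = ((8 + (4 + 5*2)/9) - 10)*(2/263) = ((8 + (4 + 10)/9) - 10)*(2/263) = ((8 + (⅑)*14) - 10)*(2/263) = ((8 + 14/9) - 10)*(2/263) = (86/9 - 10)*(2/263) = -4/9*2/263 = -8/2367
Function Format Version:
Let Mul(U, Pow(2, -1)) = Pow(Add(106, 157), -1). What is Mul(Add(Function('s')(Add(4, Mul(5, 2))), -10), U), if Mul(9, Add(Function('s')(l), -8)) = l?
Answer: Rational(-8, 2367) ≈ -0.0033798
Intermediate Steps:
U = Rational(2, 263) (U = Mul(2, Pow(Add(106, 157), -1)) = Mul(2, Pow(263, -1)) = Mul(2, Rational(1, 263)) = Rational(2, 263) ≈ 0.0076046)
Function('s')(l) = Add(8, Mul(Rational(1, 9), l))
Mul(Add(Function('s')(Add(4, Mul(5, 2))), -10), U) = Mul(Add(Add(8, Mul(Rational(1, 9), Add(4, Mul(5, 2)))), -10), Rational(2, 263)) = Mul(Add(Add(8, Mul(Rational(1, 9), Add(4, 10))), -10), Rational(2, 263)) = Mul(Add(Add(8, Mul(Rational(1, 9), 14)), -10), Rational(2, 263)) = Mul(Add(Add(8, Rational(14, 9)), -10), Rational(2, 263)) = Mul(Add(Rational(86, 9), -10), Rational(2, 263)) = Mul(Rational(-4, 9), Rational(2, 263)) = Rational(-8, 2367)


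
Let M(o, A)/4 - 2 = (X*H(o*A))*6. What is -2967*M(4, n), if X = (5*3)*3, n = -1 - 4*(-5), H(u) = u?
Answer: -243555096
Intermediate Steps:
n = 19 (n = -1 + 20 = 19)
X = 45 (X = 15*3 = 45)
M(o, A) = 8 + 1080*A*o (M(o, A) = 8 + 4*((45*(o*A))*6) = 8 + 4*((45*(A*o))*6) = 8 + 4*((45*A*o)*6) = 8 + 4*(270*A*o) = 8 + 1080*A*o)
-2967*M(4, n) = -2967*(8 + 1080*19*4) = -2967*(8 + 82080) = -2967*82088 = -243555096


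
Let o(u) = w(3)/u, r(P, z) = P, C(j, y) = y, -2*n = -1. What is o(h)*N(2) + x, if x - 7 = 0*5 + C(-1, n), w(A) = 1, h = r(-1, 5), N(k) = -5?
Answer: 25/2 ≈ 12.500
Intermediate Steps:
n = ½ (n = -½*(-1) = ½ ≈ 0.50000)
h = -1
o(u) = 1/u
x = 15/2 (x = 7 + (0*5 + ½) = 7 + (0 + ½) = 7 + ½ = 15/2 ≈ 7.5000)
o(h)*N(2) + x = -5/(-1) + 15/2 = -1*(-5) + 15/2 = 5 + 15/2 = 25/2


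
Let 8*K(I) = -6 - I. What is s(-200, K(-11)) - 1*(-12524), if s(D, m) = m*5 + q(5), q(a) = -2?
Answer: 100201/8 ≈ 12525.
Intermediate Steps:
K(I) = -¾ - I/8 (K(I) = (-6 - I)/8 = -¾ - I/8)
s(D, m) = -2 + 5*m (s(D, m) = m*5 - 2 = 5*m - 2 = -2 + 5*m)
s(-200, K(-11)) - 1*(-12524) = (-2 + 5*(-¾ - ⅛*(-11))) - 1*(-12524) = (-2 + 5*(-¾ + 11/8)) + 12524 = (-2 + 5*(5/8)) + 12524 = (-2 + 25/8) + 12524 = 9/8 + 12524 = 100201/8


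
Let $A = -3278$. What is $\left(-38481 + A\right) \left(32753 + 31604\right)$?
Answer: $-2687483963$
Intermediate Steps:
$\left(-38481 + A\right) \left(32753 + 31604\right) = \left(-38481 - 3278\right) \left(32753 + 31604\right) = \left(-41759\right) 64357 = -2687483963$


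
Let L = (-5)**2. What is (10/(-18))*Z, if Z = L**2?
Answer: -3125/9 ≈ -347.22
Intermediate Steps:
L = 25
Z = 625 (Z = 25**2 = 625)
(10/(-18))*Z = (10/(-18))*625 = (10*(-1/18))*625 = -5/9*625 = -3125/9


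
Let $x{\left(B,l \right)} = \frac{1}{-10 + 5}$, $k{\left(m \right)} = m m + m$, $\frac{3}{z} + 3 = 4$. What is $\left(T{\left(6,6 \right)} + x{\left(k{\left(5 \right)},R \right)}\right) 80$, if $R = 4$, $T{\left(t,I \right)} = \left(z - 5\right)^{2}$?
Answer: $304$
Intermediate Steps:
$z = 3$ ($z = \frac{3}{-3 + 4} = \frac{3}{1} = 3 \cdot 1 = 3$)
$k{\left(m \right)} = m + m^{2}$ ($k{\left(m \right)} = m^{2} + m = m + m^{2}$)
$T{\left(t,I \right)} = 4$ ($T{\left(t,I \right)} = \left(3 - 5\right)^{2} = \left(-2\right)^{2} = 4$)
$x{\left(B,l \right)} = - \frac{1}{5}$ ($x{\left(B,l \right)} = \frac{1}{-5} = - \frac{1}{5}$)
$\left(T{\left(6,6 \right)} + x{\left(k{\left(5 \right)},R \right)}\right) 80 = \left(4 - \frac{1}{5}\right) 80 = \frac{19}{5} \cdot 80 = 304$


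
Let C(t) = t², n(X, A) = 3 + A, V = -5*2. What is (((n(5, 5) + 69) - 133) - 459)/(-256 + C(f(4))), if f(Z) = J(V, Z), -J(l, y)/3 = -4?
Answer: 515/112 ≈ 4.5982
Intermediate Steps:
V = -10
J(l, y) = 12 (J(l, y) = -3*(-4) = 12)
f(Z) = 12
(((n(5, 5) + 69) - 133) - 459)/(-256 + C(f(4))) = ((((3 + 5) + 69) - 133) - 459)/(-256 + 12²) = (((8 + 69) - 133) - 459)/(-256 + 144) = ((77 - 133) - 459)/(-112) = (-56 - 459)*(-1/112) = -515*(-1/112) = 515/112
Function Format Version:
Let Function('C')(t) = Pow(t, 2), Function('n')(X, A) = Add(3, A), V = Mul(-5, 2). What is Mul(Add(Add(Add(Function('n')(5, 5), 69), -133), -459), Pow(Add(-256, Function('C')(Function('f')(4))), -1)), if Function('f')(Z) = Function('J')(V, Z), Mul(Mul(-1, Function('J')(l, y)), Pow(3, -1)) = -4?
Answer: Rational(515, 112) ≈ 4.5982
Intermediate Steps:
V = -10
Function('J')(l, y) = 12 (Function('J')(l, y) = Mul(-3, -4) = 12)
Function('f')(Z) = 12
Mul(Add(Add(Add(Function('n')(5, 5), 69), -133), -459), Pow(Add(-256, Function('C')(Function('f')(4))), -1)) = Mul(Add(Add(Add(Add(3, 5), 69), -133), -459), Pow(Add(-256, Pow(12, 2)), -1)) = Mul(Add(Add(Add(8, 69), -133), -459), Pow(Add(-256, 144), -1)) = Mul(Add(Add(77, -133), -459), Pow(-112, -1)) = Mul(Add(-56, -459), Rational(-1, 112)) = Mul(-515, Rational(-1, 112)) = Rational(515, 112)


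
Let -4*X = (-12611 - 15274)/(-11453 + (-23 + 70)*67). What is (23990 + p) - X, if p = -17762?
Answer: 68965711/11072 ≈ 6228.8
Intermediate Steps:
X = -9295/11072 (X = -(-12611 - 15274)/(4*(-11453 + (-23 + 70)*67)) = -(-27885)/(4*(-11453 + 47*67)) = -(-27885)/(4*(-11453 + 3149)) = -(-27885)/(4*(-8304)) = -(-27885)*(-1)/(4*8304) = -1/4*9295/2768 = -9295/11072 ≈ -0.83951)
(23990 + p) - X = (23990 - 17762) - 1*(-9295/11072) = 6228 + 9295/11072 = 68965711/11072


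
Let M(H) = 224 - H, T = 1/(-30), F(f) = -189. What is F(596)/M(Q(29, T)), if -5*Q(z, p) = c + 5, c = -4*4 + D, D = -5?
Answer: -315/368 ≈ -0.85598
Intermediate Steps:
c = -21 (c = -4*4 - 5 = -16 - 5 = -21)
T = -1/30 ≈ -0.033333
Q(z, p) = 16/5 (Q(z, p) = -(-21 + 5)/5 = -1/5*(-16) = 16/5)
F(596)/M(Q(29, T)) = -189/(224 - 1*16/5) = -189/(224 - 16/5) = -189/1104/5 = -189*5/1104 = -315/368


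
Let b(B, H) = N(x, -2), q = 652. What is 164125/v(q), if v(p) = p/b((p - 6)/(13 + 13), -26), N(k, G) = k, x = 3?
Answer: 492375/652 ≈ 755.18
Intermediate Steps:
b(B, H) = 3
v(p) = p/3
164125/v(q) = 164125/(((1/3)*652)) = 164125/(652/3) = 164125*(3/652) = 492375/652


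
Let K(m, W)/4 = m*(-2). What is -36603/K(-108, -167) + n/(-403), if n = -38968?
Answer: 2101927/38688 ≈ 54.330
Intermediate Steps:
K(m, W) = -8*m (K(m, W) = 4*(m*(-2)) = 4*(-2*m) = -8*m)
-36603/K(-108, -167) + n/(-403) = -36603/((-8*(-108))) - 38968/(-403) = -36603/864 - 38968*(-1/403) = -36603*1/864 + 38968/403 = -4067/96 + 38968/403 = 2101927/38688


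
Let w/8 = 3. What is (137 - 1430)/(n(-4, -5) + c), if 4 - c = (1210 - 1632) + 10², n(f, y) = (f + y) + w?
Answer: -1293/341 ≈ -3.7918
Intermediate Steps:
w = 24 (w = 8*3 = 24)
n(f, y) = 24 + f + y (n(f, y) = (f + y) + 24 = 24 + f + y)
c = 326 (c = 4 - ((1210 - 1632) + 10²) = 4 - (-422 + 100) = 4 - 1*(-322) = 4 + 322 = 326)
(137 - 1430)/(n(-4, -5) + c) = (137 - 1430)/((24 - 4 - 5) + 326) = -1293/(15 + 326) = -1293/341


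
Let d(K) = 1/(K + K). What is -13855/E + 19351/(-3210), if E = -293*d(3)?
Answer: 261177457/940530 ≈ 277.69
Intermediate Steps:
d(K) = 1/(2*K)
E = -293/6 (E = -293/(2*3) = -293*⅙ = -293/6 ≈ -48.833)
-13855/E + 19351/(-3210) = -13855/(-293/6) + 19351/(-3210) = -13855*(-6/293) + 19351*(-1/3210) = 83130/293 - 19351/3210 = 261177457/940530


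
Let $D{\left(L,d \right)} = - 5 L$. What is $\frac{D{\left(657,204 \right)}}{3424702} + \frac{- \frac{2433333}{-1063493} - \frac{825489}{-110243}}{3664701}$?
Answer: $- \frac{67024071845321352763}{70069286960137269978738} \approx -0.00095654$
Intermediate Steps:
$\frac{D{\left(657,204 \right)}}{3424702} + \frac{- \frac{2433333}{-1063493} - \frac{825489}{-110243}}{3664701} = \frac{\left(-5\right) 657}{3424702} + \frac{- \frac{2433333}{-1063493} - \frac{825489}{-110243}}{3664701} = \left(-3285\right) \frac{1}{3424702} + \left(\left(-2433333\right) \left(- \frac{1}{1063493}\right) - - \frac{117927}{15749}\right) \frac{1}{3664701} = - \frac{3285}{3424702} + \left(\frac{2433333}{1063493} + \frac{117927}{15749}\right) \frac{1}{3664701} = - \frac{3285}{3424702} + \frac{163737100428}{16748951257} \cdot \frac{1}{3664701} = - \frac{3285}{3424702} + \frac{54579033476}{20459966140159719} = - \frac{67024071845321352763}{70069286960137269978738}$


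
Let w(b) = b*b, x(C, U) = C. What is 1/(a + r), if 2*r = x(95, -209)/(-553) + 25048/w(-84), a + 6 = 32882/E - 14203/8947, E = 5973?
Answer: -2482414900812/976346139869 ≈ -2.5426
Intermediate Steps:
w(b) = b²
a = -111281851/53440431 (a = -6 + (32882/5973 - 14203/8947) = -6 + 209360735/53440431 = -111281851/53440431 ≈ -2.0824)
r = 235379/139356 (r = (95/(-553) + 25048/((-84)²))/2 = (95*(-1/553) + 25048/7056)/2 = (-95/553 + 25048*(1/7056))/2 = (-95/553 + 3131/882)/2 = (½)*(235379/69678) = 235379/139356 ≈ 1.6890)
1/(a + r) = 1/(-111281851/53440431 + 235379/139356) = 1/(-976346139869/2482414900812) = -2482414900812/976346139869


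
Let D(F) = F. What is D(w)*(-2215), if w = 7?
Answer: -15505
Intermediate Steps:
D(w)*(-2215) = 7*(-2215) = -15505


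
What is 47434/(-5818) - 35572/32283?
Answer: -869134859/93911247 ≈ -9.2549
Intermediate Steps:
47434/(-5818) - 35572/32283 = 47434*(-1/5818) - 35572*1/32283 = -23717/2909 - 35572/32283 = -869134859/93911247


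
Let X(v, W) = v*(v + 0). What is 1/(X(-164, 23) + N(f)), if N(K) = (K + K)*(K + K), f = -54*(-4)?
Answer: 1/213520 ≈ 4.6834e-6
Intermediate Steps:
X(v, W) = v² (X(v, W) = v*v = v²)
f = 216
N(K) = 4*K² (N(K) = (2*K)*(2*K) = 4*K²)
1/(X(-164, 23) + N(f)) = 1/((-164)² + 4*216²) = 1/(26896 + 4*46656) = 1/(26896 + 186624) = 1/213520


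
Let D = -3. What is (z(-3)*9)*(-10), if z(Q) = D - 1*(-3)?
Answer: 0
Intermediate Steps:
z(Q) = 0 (z(Q) = -3 - 1*(-3) = -3 + 3 = 0)
(z(-3)*9)*(-10) = (0*9)*(-10) = 0*(-10) = 0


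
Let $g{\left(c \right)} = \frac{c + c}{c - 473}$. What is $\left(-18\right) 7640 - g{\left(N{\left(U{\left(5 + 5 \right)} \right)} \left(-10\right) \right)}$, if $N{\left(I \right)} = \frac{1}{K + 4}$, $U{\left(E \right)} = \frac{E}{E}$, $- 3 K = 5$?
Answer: $- \frac{459454380}{3341} \approx -1.3752 \cdot 10^{5}$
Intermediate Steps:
$K = - \frac{5}{3}$ ($K = \left(- \frac{1}{3}\right) 5 = - \frac{5}{3} \approx -1.6667$)
$U{\left(E \right)} = 1$
$N{\left(I \right)} = \frac{3}{7}$ ($N{\left(I \right)} = \frac{1}{- \frac{5}{3} + 4} = \frac{1}{\frac{7}{3}} = \frac{3}{7}$)
$g{\left(c \right)} = \frac{2 c}{-473 + c}$
$\left(-18\right) 7640 - g{\left(N{\left(U{\left(5 + 5 \right)} \right)} \left(-10\right) \right)} = \left(-18\right) 7640 - \frac{2 \cdot \frac{3}{7} \left(-10\right)}{-473 + \frac{3}{7} \left(-10\right)} = -137520 - 2 \left(- \frac{30}{7}\right) \frac{1}{-473 - \frac{30}{7}} = -137520 - 2 \left(- \frac{30}{7}\right) \frac{1}{- \frac{3341}{7}} = -137520 - 2 \left(- \frac{30}{7}\right) \left(- \frac{7}{3341}\right) = -137520 - \frac{60}{3341} = - \frac{459454380}{3341}$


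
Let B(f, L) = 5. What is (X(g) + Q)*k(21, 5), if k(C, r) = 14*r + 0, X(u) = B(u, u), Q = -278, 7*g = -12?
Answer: -19110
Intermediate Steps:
g = -12/7 (g = (⅐)*(-12) = -12/7 ≈ -1.7143)
X(u) = 5
k(C, r) = 14*r
(X(g) + Q)*k(21, 5) = (5 - 278)*(14*5) = -273*70 = -19110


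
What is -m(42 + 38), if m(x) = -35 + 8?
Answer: 27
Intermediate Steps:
m(x) = -27
-m(42 + 38) = -1*(-27) = 27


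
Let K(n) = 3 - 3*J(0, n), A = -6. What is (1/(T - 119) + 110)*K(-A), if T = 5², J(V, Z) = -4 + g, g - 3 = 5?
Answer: -93051/94 ≈ -989.90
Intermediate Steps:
g = 8 (g = 3 + 5 = 8)
J(V, Z) = 4 (J(V, Z) = -4 + 8 = 4)
T = 25
K(n) = -9 (K(n) = 3 - 3*4 = 3 - 12 = -9)
(1/(T - 119) + 110)*K(-A) = (1/(25 - 119) + 110)*(-9) = (1/(-94) + 110)*(-9) = (-1/94 + 110)*(-9) = (10339/94)*(-9) = -93051/94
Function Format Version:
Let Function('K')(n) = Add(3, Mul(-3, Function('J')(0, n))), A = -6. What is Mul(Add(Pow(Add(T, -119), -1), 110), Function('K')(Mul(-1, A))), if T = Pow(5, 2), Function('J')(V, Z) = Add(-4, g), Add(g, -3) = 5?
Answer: Rational(-93051, 94) ≈ -989.90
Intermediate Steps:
g = 8 (g = Add(3, 5) = 8)
Function('J')(V, Z) = 4 (Function('J')(V, Z) = Add(-4, 8) = 4)
T = 25
Function('K')(n) = -9 (Function('K')(n) = Add(3, Mul(-3, 4)) = Add(3, -12) = -9)
Mul(Add(Pow(Add(T, -119), -1), 110), Function('K')(Mul(-1, A))) = Mul(Add(Pow(Add(25, -119), -1), 110), -9) = Mul(Add(Pow(-94, -1), 110), -9) = Mul(Add(Rational(-1, 94), 110), -9) = Mul(Rational(10339, 94), -9) = Rational(-93051, 94)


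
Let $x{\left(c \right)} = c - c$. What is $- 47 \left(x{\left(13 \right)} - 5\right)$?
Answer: $235$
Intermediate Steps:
$x{\left(c \right)} = 0$
$- 47 \left(x{\left(13 \right)} - 5\right) = - 47 \left(0 - 5\right) = \left(-47\right) \left(-5\right) = 235$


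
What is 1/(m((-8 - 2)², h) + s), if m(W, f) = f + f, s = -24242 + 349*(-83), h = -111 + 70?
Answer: -1/53291 ≈ -1.8765e-5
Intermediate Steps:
h = -41
s = -53209 (s = -24242 - 28967 = -53209)
m(W, f) = 2*f
1/(m((-8 - 2)², h) + s) = 1/(2*(-41) - 53209) = 1/(-82 - 53209) = 1/(-53291) = -1/53291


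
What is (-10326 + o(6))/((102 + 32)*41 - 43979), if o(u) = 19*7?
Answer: 10193/38485 ≈ 0.26486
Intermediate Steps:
o(u) = 133
(-10326 + o(6))/((102 + 32)*41 - 43979) = (-10326 + 133)/((102 + 32)*41 - 43979) = -10193/(134*41 - 43979) = -10193/(5494 - 43979) = -10193/(-38485) = -10193*(-1/38485) = 10193/38485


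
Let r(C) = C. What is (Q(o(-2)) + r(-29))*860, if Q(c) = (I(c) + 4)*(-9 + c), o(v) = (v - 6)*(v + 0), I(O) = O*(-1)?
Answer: -97180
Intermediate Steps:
I(O) = -O
o(v) = v*(-6 + v) (o(v) = (-6 + v)*v = v*(-6 + v))
Q(c) = (-9 + c)*(4 - c) (Q(c) = (-c + 4)*(-9 + c) = (4 - c)*(-9 + c) = (-9 + c)*(4 - c))
(Q(o(-2)) + r(-29))*860 = ((-36 - (-2*(-6 - 2))**2 + 13*(-2*(-6 - 2))) - 29)*860 = ((-36 - (-2*(-8))**2 + 13*(-2*(-8))) - 29)*860 = ((-36 - 1*16**2 + 13*16) - 29)*860 = ((-36 - 1*256 + 208) - 29)*860 = ((-36 - 256 + 208) - 29)*860 = (-84 - 29)*860 = -113*860 = -97180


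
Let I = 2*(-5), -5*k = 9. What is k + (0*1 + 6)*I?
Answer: -309/5 ≈ -61.800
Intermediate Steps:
k = -9/5 (k = -1/5*9 = -9/5 ≈ -1.8000)
I = -10
k + (0*1 + 6)*I = -9/5 + (0*1 + 6)*(-10) = -9/5 + (0 + 6)*(-10) = -9/5 + 6*(-10) = -9/5 - 60 = -309/5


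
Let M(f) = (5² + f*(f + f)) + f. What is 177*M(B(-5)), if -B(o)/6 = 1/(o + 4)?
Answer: 18231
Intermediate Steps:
B(o) = -6/(4 + o) (B(o) = -6/(o + 4) = -6/(4 + o))
M(f) = 25 + f + 2*f² (M(f) = (25 + f*(2*f)) + f = (25 + 2*f²) + f = 25 + f + 2*f²)
177*M(B(-5)) = 177*(25 - 6/(4 - 5) + 2*(-6/(4 - 5))²) = 177*(25 - 6/(-1) + 2*(-6/(-1))²) = 177*(25 - 6*(-1) + 2*(-6*(-1))²) = 177*(25 + 6 + 2*6²) = 177*(25 + 6 + 2*36) = 177*(25 + 6 + 72) = 177*103 = 18231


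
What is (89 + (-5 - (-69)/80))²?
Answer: 46090521/6400 ≈ 7201.6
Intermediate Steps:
(89 + (-5 - (-69)/80))² = (89 + (-5 - 1*(-69/80)))² = (89 + (-5 + 69/80))² = (89 - 331/80)² = (6789/80)² = 46090521/6400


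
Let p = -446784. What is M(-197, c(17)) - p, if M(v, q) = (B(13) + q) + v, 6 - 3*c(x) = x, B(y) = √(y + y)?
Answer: 1339750/3 + √26 ≈ 4.4659e+5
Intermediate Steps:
B(y) = √2*√y (B(y) = √(2*y) = √2*√y)
c(x) = 2 - x/3
M(v, q) = q + v + √26 (M(v, q) = (√2*√13 + q) + v = (√26 + q) + v = (q + √26) + v = q + v + √26)
M(-197, c(17)) - p = ((2 - ⅓*17) - 197 + √26) - 1*(-446784) = ((2 - 17/3) - 197 + √26) + 446784 = (-11/3 - 197 + √26) + 446784 = (-602/3 + √26) + 446784 = 1339750/3 + √26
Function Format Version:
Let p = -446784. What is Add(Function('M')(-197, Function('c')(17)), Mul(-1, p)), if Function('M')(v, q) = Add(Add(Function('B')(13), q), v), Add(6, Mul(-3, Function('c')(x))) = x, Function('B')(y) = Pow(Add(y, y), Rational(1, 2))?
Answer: Add(Rational(1339750, 3), Pow(26, Rational(1, 2))) ≈ 4.4659e+5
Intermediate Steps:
Function('B')(y) = Mul(Pow(2, Rational(1, 2)), Pow(y, Rational(1, 2))) (Function('B')(y) = Pow(Mul(2, y), Rational(1, 2)) = Mul(Pow(2, Rational(1, 2)), Pow(y, Rational(1, 2))))
Function('c')(x) = Add(2, Mul(Rational(-1, 3), x))
Function('M')(v, q) = Add(q, v, Pow(26, Rational(1, 2))) (Function('M')(v, q) = Add(Add(Mul(Pow(2, Rational(1, 2)), Pow(13, Rational(1, 2))), q), v) = Add(Add(Pow(26, Rational(1, 2)), q), v) = Add(Add(q, Pow(26, Rational(1, 2))), v) = Add(q, v, Pow(26, Rational(1, 2))))
Add(Function('M')(-197, Function('c')(17)), Mul(-1, p)) = Add(Add(Add(2, Mul(Rational(-1, 3), 17)), -197, Pow(26, Rational(1, 2))), Mul(-1, -446784)) = Add(Add(Add(2, Rational(-17, 3)), -197, Pow(26, Rational(1, 2))), 446784) = Add(Add(Rational(-11, 3), -197, Pow(26, Rational(1, 2))), 446784) = Add(Add(Rational(-602, 3), Pow(26, Rational(1, 2))), 446784) = Add(Rational(1339750, 3), Pow(26, Rational(1, 2)))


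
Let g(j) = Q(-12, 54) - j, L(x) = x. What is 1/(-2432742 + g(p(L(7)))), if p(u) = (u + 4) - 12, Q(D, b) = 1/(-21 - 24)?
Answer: -45/109473346 ≈ -4.1106e-7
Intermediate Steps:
Q(D, b) = -1/45 (Q(D, b) = 1/(-45) = -1/45)
p(u) = -8 + u (p(u) = (4 + u) - 12 = -8 + u)
g(j) = -1/45 - j
1/(-2432742 + g(p(L(7)))) = 1/(-2432742 + (-1/45 - (-8 + 7))) = 1/(-2432742 + (-1/45 - 1*(-1))) = 1/(-2432742 + (-1/45 + 1)) = 1/(-2432742 + 44/45) = 1/(-109473346/45) = -45/109473346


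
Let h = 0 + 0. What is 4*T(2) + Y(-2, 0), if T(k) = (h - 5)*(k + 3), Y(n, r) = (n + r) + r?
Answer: -102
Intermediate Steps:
h = 0
Y(n, r) = n + 2*r
T(k) = -15 - 5*k (T(k) = (0 - 5)*(k + 3) = -5*(3 + k) = -15 - 5*k)
4*T(2) + Y(-2, 0) = 4*(-15 - 5*2) + (-2 + 2*0) = 4*(-15 - 10) + (-2 + 0) = 4*(-25) - 2 = -100 - 2 = -102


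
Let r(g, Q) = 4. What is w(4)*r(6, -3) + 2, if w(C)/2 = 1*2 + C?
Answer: 50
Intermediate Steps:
w(C) = 4 + 2*C (w(C) = 2*(1*2 + C) = 2*(2 + C) = 4 + 2*C)
w(4)*r(6, -3) + 2 = (4 + 2*4)*4 + 2 = (4 + 8)*4 + 2 = 12*4 + 2 = 48 + 2 = 50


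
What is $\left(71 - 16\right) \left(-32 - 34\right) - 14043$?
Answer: $-17673$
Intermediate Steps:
$\left(71 - 16\right) \left(-32 - 34\right) - 14043 = 55 \left(-66\right) - 14043 = -3630 - 14043 = -17673$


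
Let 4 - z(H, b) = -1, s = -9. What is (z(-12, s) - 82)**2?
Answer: 5929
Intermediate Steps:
z(H, b) = 5 (z(H, b) = 4 - 1*(-1) = 4 + 1 = 5)
(z(-12, s) - 82)**2 = (5 - 82)**2 = (-77)**2 = 5929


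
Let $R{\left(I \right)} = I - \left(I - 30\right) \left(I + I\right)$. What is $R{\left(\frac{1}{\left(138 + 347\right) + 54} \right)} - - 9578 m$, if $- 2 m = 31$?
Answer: $- \frac{43130424262}{290521} \approx -1.4846 \cdot 10^{5}$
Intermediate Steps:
$m = - \frac{31}{2}$ ($m = \left(- \frac{1}{2}\right) 31 = - \frac{31}{2} \approx -15.5$)
$R{\left(I \right)} = I - 2 I \left(-30 + I\right)$ ($R{\left(I \right)} = I - \left(-30 + I\right) 2 I = I - 2 I \left(-30 + I\right)$)
$R{\left(\frac{1}{\left(138 + 347\right) + 54} \right)} - - 9578 m = \frac{61 - \frac{2}{\left(138 + 347\right) + 54}}{\left(138 + 347\right) + 54} - \left(-9578\right) \left(- \frac{31}{2}\right) = \frac{61 - \frac{2}{485 + 54}}{485 + 54} - 148459 = \frac{61 - \frac{2}{539}}{539} - 148459 = \frac{1}{539} \cdot \frac{32877}{539} - 148459 = \frac{32877}{290521} - 148459 = - \frac{43130424262}{290521}$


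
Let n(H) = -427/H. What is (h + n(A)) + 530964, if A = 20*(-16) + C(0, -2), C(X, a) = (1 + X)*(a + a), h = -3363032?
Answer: -917589605/324 ≈ -2.8321e+6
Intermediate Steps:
C(X, a) = 2*a*(1 + X) (C(X, a) = (1 + X)*(2*a) = 2*a*(1 + X))
A = -324 (A = 20*(-16) + 2*(-2)*(1 + 0) = -320 + 2*(-2)*1 = -320 - 4 = -324)
(h + n(A)) + 530964 = (-3363032 - 427/(-324)) + 530964 = (-3363032 - 427*(-1/324)) + 530964 = (-3363032 + 427/324) + 530964 = -1089621941/324 + 530964 = -917589605/324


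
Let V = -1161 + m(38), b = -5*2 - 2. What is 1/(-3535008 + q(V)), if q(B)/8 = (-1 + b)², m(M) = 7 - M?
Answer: -1/3533656 ≈ -2.8299e-7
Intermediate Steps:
b = -12 (b = -10 - 2 = -12)
V = -1192 (V = -1161 + (7 - 1*38) = -1161 + (7 - 38) = -1161 - 31 = -1192)
q(B) = 1352 (q(B) = 8*(-1 - 12)² = 8*(-13)² = 8*169 = 1352)
1/(-3535008 + q(V)) = 1/(-3535008 + 1352) = 1/(-3533656) = -1/3533656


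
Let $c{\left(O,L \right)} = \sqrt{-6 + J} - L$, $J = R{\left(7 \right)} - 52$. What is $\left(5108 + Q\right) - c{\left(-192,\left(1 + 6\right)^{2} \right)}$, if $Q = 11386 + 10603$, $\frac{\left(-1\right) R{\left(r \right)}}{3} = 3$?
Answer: $27146 - i \sqrt{67} \approx 27146.0 - 8.1853 i$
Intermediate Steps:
$R{\left(r \right)} = -9$ ($R{\left(r \right)} = \left(-3\right) 3 = -9$)
$J = -61$ ($J = -9 - 52 = -61$)
$Q = 21989$
$c{\left(O,L \right)} = - L + i \sqrt{67}$ ($c{\left(O,L \right)} = \sqrt{-6 - 61} - L = \sqrt{-67} - L = i \sqrt{67} - L = - L + i \sqrt{67}$)
$\left(5108 + Q\right) - c{\left(-192,\left(1 + 6\right)^{2} \right)} = \left(5108 + 21989\right) - \left(- \left(1 + 6\right)^{2} + i \sqrt{67}\right) = 27097 - \left(- 7^{2} + i \sqrt{67}\right) = 27097 - \left(\left(-1\right) 49 + i \sqrt{67}\right) = 27097 - \left(-49 + i \sqrt{67}\right) = 27097 + \left(49 - i \sqrt{67}\right) = 27146 - i \sqrt{67}$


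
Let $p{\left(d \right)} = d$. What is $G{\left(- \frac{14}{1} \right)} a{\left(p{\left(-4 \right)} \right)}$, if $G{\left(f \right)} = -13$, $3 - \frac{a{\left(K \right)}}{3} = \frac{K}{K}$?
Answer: $-78$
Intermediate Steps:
$a{\left(K \right)} = 6$ ($a{\left(K \right)} = 9 - 3 \frac{K}{K} = 9 - 3 = 6$)
$G{\left(- \frac{14}{1} \right)} a{\left(p{\left(-4 \right)} \right)} = \left(-13\right) 6 = -78$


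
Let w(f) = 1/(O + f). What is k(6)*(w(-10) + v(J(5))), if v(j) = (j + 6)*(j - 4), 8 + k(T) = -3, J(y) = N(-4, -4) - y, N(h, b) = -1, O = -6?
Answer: 11/16 ≈ 0.68750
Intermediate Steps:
J(y) = -1 - y
k(T) = -11 (k(T) = -8 - 3 = -11)
v(j) = (-4 + j)*(6 + j) (v(j) = (6 + j)*(-4 + j) = (-4 + j)*(6 + j))
w(f) = 1/(-6 + f)
k(6)*(w(-10) + v(J(5))) = -11*(1/(-6 - 10) + (-24 + (-1 - 1*5)**2 + 2*(-1 - 1*5))) = -11*(1/(-16) + (-24 + (-1 - 5)**2 + 2*(-1 - 5))) = -11*(-1/16 + (-24 + (-6)**2 + 2*(-6))) = -11*(-1/16 + (-24 + 36 - 12)) = -11*(-1/16 + 0) = -11*(-1/16) = 11/16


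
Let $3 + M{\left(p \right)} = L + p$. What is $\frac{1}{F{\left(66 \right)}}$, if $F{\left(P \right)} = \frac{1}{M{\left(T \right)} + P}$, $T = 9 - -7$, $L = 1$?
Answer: $80$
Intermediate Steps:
$T = 16$ ($T = 9 + 7 = 16$)
$M{\left(p \right)} = -2 + p$ ($M{\left(p \right)} = -3 + \left(1 + p\right) = -2 + p$)
$F{\left(P \right)} = \frac{1}{14 + P}$ ($F{\left(P \right)} = \frac{1}{\left(-2 + 16\right) + P} = \frac{1}{14 + P}$)
$\frac{1}{F{\left(66 \right)}} = \frac{1}{\frac{1}{14 + 66}} = \frac{1}{\frac{1}{80}} = 80$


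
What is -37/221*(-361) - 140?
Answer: -17583/221 ≈ -79.561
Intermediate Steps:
-37/221*(-361) - 140 = 13357/221 - 140 = -17583/221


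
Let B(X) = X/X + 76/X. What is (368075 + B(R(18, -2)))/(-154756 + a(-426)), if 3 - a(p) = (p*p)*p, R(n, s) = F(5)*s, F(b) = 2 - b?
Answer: 1104266/231462069 ≈ 0.0047708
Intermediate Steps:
R(n, s) = -3*s (R(n, s) = (2 - 1*5)*s = (2 - 5)*s = -3*s)
a(p) = 3 - p³ (a(p) = 3 - p*p*p = 3 - p²*p = 3 - p³)
B(X) = 1 + 76/X
(368075 + B(R(18, -2)))/(-154756 + a(-426)) = (368075 + (76 - 3*(-2))/((-3*(-2))))/(-154756 + (3 - 1*(-426)³)) = (368075 + (76 + 6)/6)/(-154756 + (3 - 1*(-77308776))) = (368075 + (⅙)*82)/(-154756 + (3 + 77308776)) = (368075 + 41/3)/(-154756 + 77308779) = (1104266/3)/77154023 = (1104266/3)*(1/77154023) = 1104266/231462069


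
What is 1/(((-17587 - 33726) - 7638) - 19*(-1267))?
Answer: -1/34878 ≈ -2.8671e-5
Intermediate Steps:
1/(((-17587 - 33726) - 7638) - 19*(-1267)) = 1/((-51313 - 7638) + 24073) = 1/(-58951 + 24073) = 1/(-34878) = -1/34878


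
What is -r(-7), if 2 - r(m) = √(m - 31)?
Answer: -2 + I*√38 ≈ -2.0 + 6.1644*I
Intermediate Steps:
r(m) = 2 - √(-31 + m) (r(m) = 2 - √(m - 31) = 2 - √(-31 + m))
-r(-7) = -(2 - √(-31 - 7)) = -(2 - √(-38)) = -(2 - I*√38) = -2 + I*√38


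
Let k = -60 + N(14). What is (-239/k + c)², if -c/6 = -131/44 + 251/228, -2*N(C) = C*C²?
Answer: 11692617785809/89573306944 ≈ 130.54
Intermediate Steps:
N(C) = -C³/2 (N(C) = -C*C²/2 = -C³/2)
c = 2353/209 (c = -6*(-131/44 + 251/228) = -6*(-2353/1254) = 2353/209 ≈ 11.258)
k = -1432 (k = -60 - ½*14³ = -60 - ½*2744 = -60 - 1372 = -1432)
(-239/k + c)² = (-239/(-1432) + 2353/209)² = (-239*(-1/1432) + 2353/209)² = (239/1432 + 2353/209)² = (3419447/299288)² = 11692617785809/89573306944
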